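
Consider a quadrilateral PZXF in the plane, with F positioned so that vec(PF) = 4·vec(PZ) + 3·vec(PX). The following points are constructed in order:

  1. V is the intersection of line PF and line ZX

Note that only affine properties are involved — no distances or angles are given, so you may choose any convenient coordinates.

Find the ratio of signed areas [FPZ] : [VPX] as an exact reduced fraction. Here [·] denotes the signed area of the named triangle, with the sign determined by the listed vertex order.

Choose coordinates P = (0, 0), Z = (1, 0), X = (0, 1), F = (4, 3).
1. V is the intersection of line PF and line ZX ⇒ V = (4/7, 3/7)
2·[FPZ] = 3, 2·[VPX] = -4/7
[FPZ]:[VPX] = 3:-4/7 = -21/4

[FPZ]:[VPX] = -21/4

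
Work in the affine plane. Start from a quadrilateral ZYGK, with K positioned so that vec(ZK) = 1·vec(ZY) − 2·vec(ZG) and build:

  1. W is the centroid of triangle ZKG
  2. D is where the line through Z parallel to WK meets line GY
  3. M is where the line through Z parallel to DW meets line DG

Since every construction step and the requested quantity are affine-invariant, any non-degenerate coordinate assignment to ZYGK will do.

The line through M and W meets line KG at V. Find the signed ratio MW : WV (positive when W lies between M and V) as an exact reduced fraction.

Choose coordinates Z = (0, 0), Y = (1, 0), G = (0, 1), K = (1, -2).
1. W is the centroid of triangle ZKG ⇒ W = (1/3, -1/3)
2. D is where the line through Z parallel to WK meets line GY ⇒ D = (-2/3, 5/3)
3. M is where the line through Z parallel to DW meets line DG ⇒ M = (-1, 2)
line MW meets KG at V = (3/5, -4/5)
W = M + t·(V−M) with t = 5/6, so MW:WV = 5/6:1/6

MW:WV = 5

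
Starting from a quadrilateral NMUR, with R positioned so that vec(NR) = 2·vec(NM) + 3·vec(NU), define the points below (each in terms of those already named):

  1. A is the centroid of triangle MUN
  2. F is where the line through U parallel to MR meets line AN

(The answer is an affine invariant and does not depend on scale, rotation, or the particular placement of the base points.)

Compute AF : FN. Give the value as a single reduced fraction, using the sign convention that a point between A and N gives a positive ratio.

AF:FN = -5/3

Assign N = (0, 0), M = (1, 0), U = (0, 1), R = (2, 3) — the answer is frame-independent, so this choice is without loss of generality.
1. A is the centroid of triangle MUN ⇒ A = (1/3, 1/3)
2. F is where the line through U parallel to MR meets line AN ⇒ F = (-1/2, -1/2)
F = A + t·(N−A) with t = 5/2, so AF:FN = t:(1−t) = 5/2:-3/2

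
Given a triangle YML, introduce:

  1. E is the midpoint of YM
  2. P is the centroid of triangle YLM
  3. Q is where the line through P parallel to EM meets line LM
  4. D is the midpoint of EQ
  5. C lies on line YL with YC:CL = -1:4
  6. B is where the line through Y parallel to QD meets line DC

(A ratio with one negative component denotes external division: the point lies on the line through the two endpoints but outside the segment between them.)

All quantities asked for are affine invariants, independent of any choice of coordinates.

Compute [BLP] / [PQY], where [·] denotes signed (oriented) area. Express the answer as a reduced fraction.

Set Y = (0, 0), M = (1, 0), L = (0, 1); any affine frame gives the same invariant.
1. E is the midpoint of YM ⇒ E = (1/2, 0)
2. P is the centroid of triangle YLM ⇒ P = (1/3, 1/3)
3. Q is where the line through P parallel to EM meets line LM ⇒ Q = (2/3, 1/3)
4. D is the midpoint of EQ ⇒ D = (7/12, 1/6)
5. C lies on line YL with YC:CL = -1:4 ⇒ C = (0, -1/3)
6. B is where the line through Y parallel to QD meets line DC ⇒ B = (-7/24, -7/12)
2·[BLP] = -13/18, 2·[PQY] = -1/9
[BLP]:[PQY] = -13/18:-1/9 = 13/2

[BLP]:[PQY] = 13/2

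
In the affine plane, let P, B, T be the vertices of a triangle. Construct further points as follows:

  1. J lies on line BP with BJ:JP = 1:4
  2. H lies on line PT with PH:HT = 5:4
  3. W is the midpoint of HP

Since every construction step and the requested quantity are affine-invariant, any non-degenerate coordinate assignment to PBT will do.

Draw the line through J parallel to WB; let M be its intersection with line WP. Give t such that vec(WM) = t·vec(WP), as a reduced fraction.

t = 1/5

Assign P = (0, 0), B = (1, 0), T = (0, 1) — the answer is frame-independent, so this choice is without loss of generality.
1. J lies on line BP with BJ:JP = 1:4 ⇒ J = (4/5, 0)
2. H lies on line PT with PH:HT = 5:4 ⇒ H = (0, 5/9)
3. W is the midpoint of HP ⇒ W = (0, 5/18)
through J parallel to WB: direction (1, -5/18); meets WP at M = (0, 2/9)
M = W + t·(P−W) with t = 1/5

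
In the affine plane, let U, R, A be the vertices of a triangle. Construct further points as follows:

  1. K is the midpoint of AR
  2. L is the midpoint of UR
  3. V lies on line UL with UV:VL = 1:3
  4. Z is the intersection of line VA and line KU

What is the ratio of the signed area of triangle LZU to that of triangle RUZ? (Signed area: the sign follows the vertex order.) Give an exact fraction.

Choose coordinates U = (0, 0), R = (1, 0), A = (0, 1).
1. K is the midpoint of AR ⇒ K = (1/2, 1/2)
2. L is the midpoint of UR ⇒ L = (1/2, 0)
3. V lies on line UL with UV:VL = 1:3 ⇒ V = (1/8, 0)
4. Z is the intersection of line VA and line KU ⇒ Z = (1/9, 1/9)
2·[LZU] = 1/18, 2·[RUZ] = -1/9
[LZU]:[RUZ] = 1/18:-1/9 = -1/2

[LZU]:[RUZ] = -1/2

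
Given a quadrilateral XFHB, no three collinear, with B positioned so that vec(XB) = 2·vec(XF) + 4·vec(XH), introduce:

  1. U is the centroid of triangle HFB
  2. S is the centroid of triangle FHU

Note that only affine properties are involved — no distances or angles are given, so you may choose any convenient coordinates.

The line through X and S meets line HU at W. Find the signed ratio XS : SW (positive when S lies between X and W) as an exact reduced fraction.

Set X = (0, 0), F = (1, 0), H = (0, 1), B = (2, 4); any affine frame gives the same invariant.
1. U is the centroid of triangle HFB ⇒ U = (1, 5/3)
2. S is the centroid of triangle FHU ⇒ S = (2/3, 8/9)
line XS meets HU at W = (3/2, 2)
S = X + t·(W−X) with t = 4/9, so XS:SW = 4/9:5/9

XS:SW = 4/5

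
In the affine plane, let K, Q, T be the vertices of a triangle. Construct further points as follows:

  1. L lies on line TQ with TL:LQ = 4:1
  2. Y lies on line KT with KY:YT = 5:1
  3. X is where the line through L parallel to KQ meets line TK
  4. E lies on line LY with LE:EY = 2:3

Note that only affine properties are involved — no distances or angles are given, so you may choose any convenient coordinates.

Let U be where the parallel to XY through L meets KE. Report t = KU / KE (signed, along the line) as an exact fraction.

t = 5/3

Work in coordinates with K = (0, 0), Q = (1, 0), T = (0, 1).
1. L lies on line TQ with TL:LQ = 4:1 ⇒ L = (4/5, 1/5)
2. Y lies on line KT with KY:YT = 5:1 ⇒ Y = (0, 5/6)
3. X is where the line through L parallel to KQ meets line TK ⇒ X = (0, 1/5)
4. E lies on line LY with LE:EY = 2:3 ⇒ E = (12/25, 34/75)
through L parallel to XY: direction (0, 19/30); meets KE at U = (4/5, 34/45)
U = K + t·(E−K) with t = 5/3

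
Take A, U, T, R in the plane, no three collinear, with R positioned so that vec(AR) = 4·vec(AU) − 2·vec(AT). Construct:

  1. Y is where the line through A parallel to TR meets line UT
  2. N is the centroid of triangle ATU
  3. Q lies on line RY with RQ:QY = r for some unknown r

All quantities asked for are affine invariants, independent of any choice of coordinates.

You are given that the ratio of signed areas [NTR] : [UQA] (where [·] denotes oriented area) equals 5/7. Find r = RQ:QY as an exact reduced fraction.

r = 1/2

Assign A = (0, 0), U = (1, 0), T = (0, 1), R = (4, -2) — the answer is frame-independent, so this choice is without loss of generality.
1. Y is where the line through A parallel to TR meets line UT ⇒ Y = (4, -3)
2. N is the centroid of triangle ATU ⇒ N = (1/3, 1/3)
3. With RQ:QY = r, write λ = r/(r+1) so Q = R + λ·(Y−R); Q is affine-linear in λ
Every point depending on Q is an affine combination of Q and λ-independent points, so each such coordinate is linear in λ; the λ² term in each signed area is a multiple of (Y−R)×(Y−R) = 0, so 2·[NTR] and 2·[UQA] are each linear in λ. Evaluating at λ=0 and λ=1:
  2·[NTR] = -5/3,   2·[UQA] = −λ − 2
So [NTR]:[UQA] = (-5/3) / (−λ − 2). Setting this equal to 5/7:
  -5/3 = 5/7·(−λ − 2)  ⇒  λ = 1/3
Then r = λ/(1−λ) = (1/3)/(2/3) = 1/2. Check: with r = 1/2, Q = (4, -7/3) and [NTR]:[UQA] = 5/7 as required.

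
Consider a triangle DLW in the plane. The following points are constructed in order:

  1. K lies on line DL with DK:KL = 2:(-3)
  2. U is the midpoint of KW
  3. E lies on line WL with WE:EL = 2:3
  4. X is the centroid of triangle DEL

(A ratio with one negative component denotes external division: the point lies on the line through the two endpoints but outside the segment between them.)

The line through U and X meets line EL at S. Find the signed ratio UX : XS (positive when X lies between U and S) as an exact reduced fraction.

Assign D = (0, 0), L = (1, 0), W = (0, 1) — the answer is frame-independent, so this choice is without loss of generality.
1. K lies on line DL with DK:KL = 2:(-3) ⇒ K = (-2, 0)
2. U is the midpoint of KW ⇒ U = (-1, 1/2)
3. E lies on line WL with WE:EL = 2:3 ⇒ E = (2/5, 3/5)
4. X is the centroid of triangle DEL ⇒ X = (7/15, 1/5)
line UX meets EL at S = (31/35, 4/35)
X = U + t·(S−U) with t = 7/9, so UX:XS = 7/9:2/9

UX:XS = 7/2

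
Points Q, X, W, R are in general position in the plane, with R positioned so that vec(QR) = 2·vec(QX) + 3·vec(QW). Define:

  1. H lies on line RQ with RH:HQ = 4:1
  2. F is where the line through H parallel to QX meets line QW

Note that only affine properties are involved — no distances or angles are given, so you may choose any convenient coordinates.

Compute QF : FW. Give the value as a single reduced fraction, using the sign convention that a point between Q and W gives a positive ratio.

Choose coordinates Q = (0, 0), X = (1, 0), W = (0, 1), R = (2, 3).
1. H lies on line RQ with RH:HQ = 4:1 ⇒ H = (2/5, 3/5)
2. F is where the line through H parallel to QX meets line QW ⇒ F = (0, 3/5)
F = Q + t·(W−Q) with t = 3/5, so QF:FW = t:(1−t) = 3/5:2/5

QF:FW = 3/2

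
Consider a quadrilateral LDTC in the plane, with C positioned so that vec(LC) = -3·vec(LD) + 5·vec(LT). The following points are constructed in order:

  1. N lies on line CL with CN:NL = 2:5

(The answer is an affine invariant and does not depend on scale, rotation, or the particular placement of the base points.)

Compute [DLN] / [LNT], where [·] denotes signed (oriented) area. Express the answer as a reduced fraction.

[DLN]:[LNT] = 5/3

Assign L = (0, 0), D = (1, 0), T = (0, 1), C = (-3, 5) — the answer is frame-independent, so this choice is without loss of generality.
1. N lies on line CL with CN:NL = 2:5 ⇒ N = (-15/7, 25/7)
2·[DLN] = -25/7, 2·[LNT] = -15/7
[DLN]:[LNT] = -25/7:-15/7 = 5/3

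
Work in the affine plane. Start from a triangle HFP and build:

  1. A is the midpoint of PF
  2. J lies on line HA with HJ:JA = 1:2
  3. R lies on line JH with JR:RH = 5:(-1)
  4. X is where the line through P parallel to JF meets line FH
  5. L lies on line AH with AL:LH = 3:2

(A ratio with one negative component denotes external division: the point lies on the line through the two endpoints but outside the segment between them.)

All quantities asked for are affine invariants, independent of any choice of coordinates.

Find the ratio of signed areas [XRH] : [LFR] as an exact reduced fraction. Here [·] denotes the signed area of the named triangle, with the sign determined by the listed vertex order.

[XRH]:[LFR] = 25/29

Assign H = (0, 0), F = (1, 0), P = (0, 1) — the answer is frame-independent, so this choice is without loss of generality.
1. A is the midpoint of PF ⇒ A = (1/2, 1/2)
2. J lies on line HA with HJ:JA = 1:2 ⇒ J = (1/6, 1/6)
3. R lies on line JH with JR:RH = 5:(-1) ⇒ R = (-1/24, -1/24)
4. X is where the line through P parallel to JF meets line FH ⇒ X = (5, 0)
5. L lies on line AH with AL:LH = 3:2 ⇒ L = (1/5, 1/5)
2·[XRH] = -5/24, 2·[LFR] = -29/120
[XRH]:[LFR] = -5/24:-29/120 = 25/29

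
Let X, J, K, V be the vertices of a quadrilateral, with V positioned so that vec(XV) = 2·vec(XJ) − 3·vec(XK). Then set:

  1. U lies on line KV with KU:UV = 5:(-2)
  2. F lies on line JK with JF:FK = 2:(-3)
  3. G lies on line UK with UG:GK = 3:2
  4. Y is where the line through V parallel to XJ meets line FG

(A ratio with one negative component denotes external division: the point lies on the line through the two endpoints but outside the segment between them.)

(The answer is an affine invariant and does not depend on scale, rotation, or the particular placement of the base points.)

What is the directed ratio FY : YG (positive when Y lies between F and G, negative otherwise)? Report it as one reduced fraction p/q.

FY:YG = -3/4

Choose coordinates X = (0, 0), J = (1, 0), K = (0, 1), V = (2, -3).
1. U lies on line KV with KU:UV = 5:(-2) ⇒ U = (10/3, -17/3)
2. F lies on line JK with JF:FK = 2:(-3) ⇒ F = (3, -2)
3. G lies on line UK with UG:GK = 3:2 ⇒ G = (4/3, -5/3)
4. Y is where the line through V parallel to XJ meets line FG ⇒ Y = (8, -3)
Y = F + t·(G−F) with t = -3, so FY:YG = t:(1−t) = -3:4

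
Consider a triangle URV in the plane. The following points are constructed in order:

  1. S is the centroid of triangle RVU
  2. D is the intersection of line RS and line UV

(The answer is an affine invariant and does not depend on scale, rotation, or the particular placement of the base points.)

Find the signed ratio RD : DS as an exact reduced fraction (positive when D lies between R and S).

RD:DS = -3

Work in coordinates with U = (0, 0), R = (1, 0), V = (0, 1).
1. S is the centroid of triangle RVU ⇒ S = (1/3, 1/3)
2. D is the intersection of line RS and line UV ⇒ D = (0, 1/2)
D = R + t·(S−R) with t = 3/2, so RD:DS = t:(1−t) = 3/2:-1/2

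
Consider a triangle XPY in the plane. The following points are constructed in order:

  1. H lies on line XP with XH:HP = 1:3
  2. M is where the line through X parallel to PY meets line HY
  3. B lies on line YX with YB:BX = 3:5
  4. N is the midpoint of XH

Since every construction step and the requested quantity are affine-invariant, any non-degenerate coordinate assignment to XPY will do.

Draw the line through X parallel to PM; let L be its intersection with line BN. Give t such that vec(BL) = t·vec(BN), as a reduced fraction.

Assign X = (0, 0), P = (1, 0), Y = (0, 1) — the answer is frame-independent, so this choice is without loss of generality.
1. H lies on line XP with XH:HP = 1:3 ⇒ H = (1/4, 0)
2. M is where the line through X parallel to PY meets line HY ⇒ M = (1/3, -1/3)
3. B lies on line YX with YB:BX = 3:5 ⇒ B = (0, 5/8)
4. N is the midpoint of XH ⇒ N = (1/8, 0)
through X parallel to PM: direction (-2/3, -1/3); meets BN at L = (5/44, 5/88)
L = B + t·(N−B) with t = 10/11

t = 10/11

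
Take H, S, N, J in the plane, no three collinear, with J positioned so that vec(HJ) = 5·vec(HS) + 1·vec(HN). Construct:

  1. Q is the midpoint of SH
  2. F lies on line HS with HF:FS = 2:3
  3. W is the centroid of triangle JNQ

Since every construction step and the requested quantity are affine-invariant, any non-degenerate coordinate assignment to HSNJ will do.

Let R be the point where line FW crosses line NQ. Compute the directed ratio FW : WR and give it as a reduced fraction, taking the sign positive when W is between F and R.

FW:WR = -53/50

Work in coordinates with H = (0, 0), S = (1, 0), N = (0, 1), J = (5, 1).
1. Q is the midpoint of SH ⇒ Q = (1/2, 0)
2. F lies on line HS with HF:FS = 2:3 ⇒ F = (2/5, 0)
3. W is the centroid of triangle JNQ ⇒ W = (11/6, 2/3)
line FW meets NQ at R = (51/106, 2/53)
W = F + t·(R−F) with t = 53/3, so FW:WR = 53/3:-50/3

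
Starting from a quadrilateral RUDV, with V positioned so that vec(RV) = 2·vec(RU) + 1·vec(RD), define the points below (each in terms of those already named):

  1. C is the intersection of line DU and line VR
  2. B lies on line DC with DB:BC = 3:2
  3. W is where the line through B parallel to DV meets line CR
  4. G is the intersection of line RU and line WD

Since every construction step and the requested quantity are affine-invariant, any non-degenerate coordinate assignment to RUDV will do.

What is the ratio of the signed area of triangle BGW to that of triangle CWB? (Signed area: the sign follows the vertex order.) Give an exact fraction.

Work in coordinates with R = (0, 0), U = (1, 0), D = (0, 1), V = (2, 1).
1. C is the intersection of line DU and line VR ⇒ C = (2/3, 1/3)
2. B lies on line DC with DB:BC = 3:2 ⇒ B = (2/5, 3/5)
3. W is where the line through B parallel to DV meets line CR ⇒ W = (6/5, 3/5)
4. G is the intersection of line RU and line WD ⇒ G = (3, 0)
2·[BGW] = 12/25, 2·[CWB] = 16/75
[BGW]:[CWB] = 12/25:16/75 = 9/4

[BGW]:[CWB] = 9/4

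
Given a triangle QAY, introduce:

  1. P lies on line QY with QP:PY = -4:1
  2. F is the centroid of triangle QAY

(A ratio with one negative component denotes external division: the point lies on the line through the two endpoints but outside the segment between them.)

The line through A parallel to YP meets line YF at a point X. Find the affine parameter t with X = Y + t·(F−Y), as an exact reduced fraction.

t = 3

Set Q = (0, 0), A = (1, 0), Y = (0, 1); any affine frame gives the same invariant.
1. P lies on line QY with QP:PY = -4:1 ⇒ P = (0, 4/3)
2. F is the centroid of triangle QAY ⇒ F = (1/3, 1/3)
through A parallel to YP: direction (0, 1/3); meets YF at X = (1, -1)
X = Y + t·(F−Y) with t = 3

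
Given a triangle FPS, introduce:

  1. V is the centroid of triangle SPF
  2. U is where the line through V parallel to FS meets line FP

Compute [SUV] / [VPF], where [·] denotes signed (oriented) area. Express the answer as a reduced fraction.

[SUV]:[VPF] = -1/3

Set F = (0, 0), P = (1, 0), S = (0, 1); any affine frame gives the same invariant.
1. V is the centroid of triangle SPF ⇒ V = (1/3, 1/3)
2. U is where the line through V parallel to FS meets line FP ⇒ U = (1/3, 0)
2·[SUV] = 1/9, 2·[VPF] = -1/3
[SUV]:[VPF] = 1/9:-1/3 = -1/3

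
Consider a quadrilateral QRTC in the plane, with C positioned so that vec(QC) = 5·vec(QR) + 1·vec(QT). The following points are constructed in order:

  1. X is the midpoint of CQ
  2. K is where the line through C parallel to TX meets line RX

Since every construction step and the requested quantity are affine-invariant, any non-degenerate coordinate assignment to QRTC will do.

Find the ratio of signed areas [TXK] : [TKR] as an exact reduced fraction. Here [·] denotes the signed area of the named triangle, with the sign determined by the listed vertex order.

Assign Q = (0, 0), R = (1, 0), T = (0, 1), C = (5, 1) — the answer is frame-independent, so this choice is without loss of generality.
1. X is the midpoint of CQ ⇒ X = (5/2, 1/2)
2. K is where the line through C parallel to TX meets line RX ⇒ K = (35/8, 9/8)
2·[TXK] = 5/2, 2·[TKR] = -9/2
[TXK]:[TKR] = 5/2:-9/2 = -5/9

[TXK]:[TKR] = -5/9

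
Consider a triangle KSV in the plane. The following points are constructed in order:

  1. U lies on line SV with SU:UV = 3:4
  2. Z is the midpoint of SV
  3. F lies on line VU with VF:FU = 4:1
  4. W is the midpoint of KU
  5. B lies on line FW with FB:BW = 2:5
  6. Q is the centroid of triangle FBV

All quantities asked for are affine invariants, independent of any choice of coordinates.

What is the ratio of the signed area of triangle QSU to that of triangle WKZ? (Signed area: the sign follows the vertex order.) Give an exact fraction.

Set K = (0, 0), S = (1, 0), V = (0, 1); any affine frame gives the same invariant.
1. U lies on line SV with SU:UV = 3:4 ⇒ U = (4/7, 3/7)
2. Z is the midpoint of SV ⇒ Z = (1/2, 1/2)
3. F lies on line VU with VF:FU = 4:1 ⇒ F = (16/35, 19/35)
4. W is the midpoint of KU ⇒ W = (2/7, 3/14)
5. B lies on line FW with FB:BW = 2:5 ⇒ B = (20/49, 22/49)
6. Q is the centroid of triangle FBV ⇒ Q = (212/735, 488/735)
2·[QSU] = 1/49, 2·[WKZ] = -1/28
[QSU]:[WKZ] = 1/49:-1/28 = -4/7

[QSU]:[WKZ] = -4/7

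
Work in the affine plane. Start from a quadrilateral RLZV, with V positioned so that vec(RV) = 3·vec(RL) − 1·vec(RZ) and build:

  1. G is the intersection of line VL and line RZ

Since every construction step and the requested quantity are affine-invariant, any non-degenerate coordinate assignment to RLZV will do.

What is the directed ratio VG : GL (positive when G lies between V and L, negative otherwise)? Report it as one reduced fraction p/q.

VG:GL = -3

Assign R = (0, 0), L = (1, 0), Z = (0, 1), V = (3, -1) — the answer is frame-independent, so this choice is without loss of generality.
1. G is the intersection of line VL and line RZ ⇒ G = (0, 1/2)
G = V + t·(L−V) with t = 3/2, so VG:GL = t:(1−t) = 3/2:-1/2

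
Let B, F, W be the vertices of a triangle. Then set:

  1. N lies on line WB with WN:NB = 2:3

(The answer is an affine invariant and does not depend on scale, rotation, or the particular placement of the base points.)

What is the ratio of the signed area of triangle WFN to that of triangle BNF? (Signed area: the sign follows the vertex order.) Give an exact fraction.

[WFN]:[BNF] = 2/3

Assign B = (0, 0), F = (1, 0), W = (0, 1) — the answer is frame-independent, so this choice is without loss of generality.
1. N lies on line WB with WN:NB = 2:3 ⇒ N = (0, 3/5)
2·[WFN] = -2/5, 2·[BNF] = -3/5
[WFN]:[BNF] = -2/5:-3/5 = 2/3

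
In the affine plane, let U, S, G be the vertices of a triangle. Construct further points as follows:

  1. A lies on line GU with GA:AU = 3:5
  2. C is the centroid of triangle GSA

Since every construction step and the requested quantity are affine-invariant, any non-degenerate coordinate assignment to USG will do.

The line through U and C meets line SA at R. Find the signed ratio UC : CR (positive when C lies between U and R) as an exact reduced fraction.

UC:CR = -6

Choose coordinates U = (0, 0), S = (1, 0), G = (0, 1).
1. A lies on line GU with GA:AU = 3:5 ⇒ A = (0, 5/8)
2. C is the centroid of triangle GSA ⇒ C = (1/3, 13/24)
line UC meets SA at R = (5/18, 65/144)
C = U + t·(R−U) with t = 6/5, so UC:CR = 6/5:-1/5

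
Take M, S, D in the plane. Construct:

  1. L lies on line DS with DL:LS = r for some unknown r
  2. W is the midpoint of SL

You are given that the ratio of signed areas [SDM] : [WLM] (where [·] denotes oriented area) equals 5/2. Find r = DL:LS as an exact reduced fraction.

Assign M = (0, 0), S = (1, 0), D = (0, 1) — the answer is frame-independent, so this choice is without loss of generality.
1. With DL:LS = r, write λ = r/(r+1) so L = D + λ·(S−D); L is affine-linear in λ
2. W is the midpoint of SL ⇒ W is an affine combination of earlier points and hence also affine-linear in λ
Every point depending on L is an affine combination of L and λ-independent points, so each such coordinate is linear in λ; the λ² term in each signed area is a multiple of (S−D)×(S−D) = 0, so 2·[SDM] and 2·[WLM] are each linear in λ. Evaluating at λ=0 and λ=1:
  2·[SDM] = 1,   2·[WLM] = -1/2·λ + 1/2
So [SDM]:[WLM] = (1) / (-1/2·λ + 1/2). Setting this equal to 5/2:
  1 = 5/2·(-1/2·λ + 1/2)  ⇒  λ = 1/5
Then r = λ/(1−λ) = (1/5)/(4/5) = 1/4. Check: with r = 1/4, L = (1/5, 4/5) and [SDM]:[WLM] = 5/2 as required.

r = 1/4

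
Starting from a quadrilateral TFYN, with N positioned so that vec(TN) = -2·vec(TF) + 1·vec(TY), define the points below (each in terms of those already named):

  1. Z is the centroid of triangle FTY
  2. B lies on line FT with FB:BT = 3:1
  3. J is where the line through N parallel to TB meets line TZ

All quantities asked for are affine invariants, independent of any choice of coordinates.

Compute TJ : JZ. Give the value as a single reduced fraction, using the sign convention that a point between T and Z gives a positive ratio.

Work in coordinates with T = (0, 0), F = (1, 0), Y = (0, 1), N = (-2, 1).
1. Z is the centroid of triangle FTY ⇒ Z = (1/3, 1/3)
2. B lies on line FT with FB:BT = 3:1 ⇒ B = (1/4, 0)
3. J is where the line through N parallel to TB meets line TZ ⇒ J = (1, 1)
J = T + t·(Z−T) with t = 3, so TJ:JZ = t:(1−t) = 3:-2

TJ:JZ = -3/2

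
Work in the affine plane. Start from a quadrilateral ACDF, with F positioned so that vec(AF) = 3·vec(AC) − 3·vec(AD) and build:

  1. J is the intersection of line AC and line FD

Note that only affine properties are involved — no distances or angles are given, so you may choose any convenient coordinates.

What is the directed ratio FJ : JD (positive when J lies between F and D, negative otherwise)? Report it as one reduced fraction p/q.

Set A = (0, 0), C = (1, 0), D = (0, 1), F = (3, -3); any affine frame gives the same invariant.
1. J is the intersection of line AC and line FD ⇒ J = (3/4, 0)
J = F + t·(D−F) with t = 3/4, so FJ:JD = t:(1−t) = 3/4:1/4

FJ:JD = 3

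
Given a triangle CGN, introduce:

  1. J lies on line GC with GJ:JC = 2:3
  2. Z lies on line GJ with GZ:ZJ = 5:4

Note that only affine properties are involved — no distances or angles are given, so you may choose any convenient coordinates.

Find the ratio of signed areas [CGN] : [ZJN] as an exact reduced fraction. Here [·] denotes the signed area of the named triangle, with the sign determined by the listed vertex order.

Set C = (0, 0), G = (1, 0), N = (0, 1); any affine frame gives the same invariant.
1. J lies on line GC with GJ:JC = 2:3 ⇒ J = (3/5, 0)
2. Z lies on line GJ with GZ:ZJ = 5:4 ⇒ Z = (7/9, 0)
2·[CGN] = 1, 2·[ZJN] = -8/45
[CGN]:[ZJN] = 1:-8/45 = -45/8

[CGN]:[ZJN] = -45/8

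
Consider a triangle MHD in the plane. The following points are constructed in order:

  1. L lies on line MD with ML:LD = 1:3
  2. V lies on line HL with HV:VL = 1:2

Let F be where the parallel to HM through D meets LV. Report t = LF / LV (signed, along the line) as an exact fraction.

Assign M = (0, 0), H = (1, 0), D = (0, 1) — the answer is frame-independent, so this choice is without loss of generality.
1. L lies on line MD with ML:LD = 1:3 ⇒ L = (0, 1/4)
2. V lies on line HL with HV:VL = 1:2 ⇒ V = (2/3, 1/12)
through D parallel to HM: direction (-1, 0); meets LV at F = (-3, 1)
F = L + t·(V−L) with t = -9/2

t = -9/2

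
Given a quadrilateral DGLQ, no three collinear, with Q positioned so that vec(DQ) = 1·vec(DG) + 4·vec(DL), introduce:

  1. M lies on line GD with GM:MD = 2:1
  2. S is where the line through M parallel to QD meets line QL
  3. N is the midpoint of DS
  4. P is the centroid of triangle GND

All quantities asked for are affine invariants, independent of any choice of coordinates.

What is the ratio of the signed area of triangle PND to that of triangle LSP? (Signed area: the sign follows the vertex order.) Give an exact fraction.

[PND]:[LSP] = -24/77

Choose coordinates D = (0, 0), G = (1, 0), L = (0, 1), Q = (1, 4).
1. M lies on line GD with GM:MD = 2:1 ⇒ M = (1/3, 0)
2. S is where the line through M parallel to QD meets line QL ⇒ S = (7/3, 8)
3. N is the midpoint of DS ⇒ N = (7/6, 4)
4. P is the centroid of triangle GND ⇒ P = (13/18, 4/3)
2·[PND] = 4/3, 2·[LSP] = -77/18
[PND]:[LSP] = 4/3:-77/18 = -24/77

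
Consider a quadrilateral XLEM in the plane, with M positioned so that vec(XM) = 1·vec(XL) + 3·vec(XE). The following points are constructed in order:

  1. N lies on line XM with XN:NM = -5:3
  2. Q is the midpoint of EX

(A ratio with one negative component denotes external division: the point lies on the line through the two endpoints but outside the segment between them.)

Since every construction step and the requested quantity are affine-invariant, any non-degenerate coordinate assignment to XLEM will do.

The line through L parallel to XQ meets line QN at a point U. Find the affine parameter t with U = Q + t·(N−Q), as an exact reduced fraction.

Work in coordinates with X = (0, 0), L = (1, 0), E = (0, 1), M = (1, 3).
1. N lies on line XM with XN:NM = -5:3 ⇒ N = (5/2, 15/2)
2. Q is the midpoint of EX ⇒ Q = (0, 1/2)
through L parallel to XQ: direction (0, 1/2); meets QN at U = (1, 33/10)
U = Q + t·(N−Q) with t = 2/5

t = 2/5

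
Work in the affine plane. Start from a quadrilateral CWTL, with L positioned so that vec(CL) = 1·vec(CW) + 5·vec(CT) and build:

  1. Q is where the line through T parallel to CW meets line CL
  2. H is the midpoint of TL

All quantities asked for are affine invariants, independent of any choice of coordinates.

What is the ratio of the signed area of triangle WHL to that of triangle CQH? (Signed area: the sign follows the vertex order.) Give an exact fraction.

[WHL]:[CQH] = -25

Choose coordinates C = (0, 0), W = (1, 0), T = (0, 1), L = (1, 5).
1. Q is where the line through T parallel to CW meets line CL ⇒ Q = (1/5, 1)
2. H is the midpoint of TL ⇒ H = (1/2, 3)
2·[WHL] = -5/2, 2·[CQH] = 1/10
[WHL]:[CQH] = -5/2:1/10 = -25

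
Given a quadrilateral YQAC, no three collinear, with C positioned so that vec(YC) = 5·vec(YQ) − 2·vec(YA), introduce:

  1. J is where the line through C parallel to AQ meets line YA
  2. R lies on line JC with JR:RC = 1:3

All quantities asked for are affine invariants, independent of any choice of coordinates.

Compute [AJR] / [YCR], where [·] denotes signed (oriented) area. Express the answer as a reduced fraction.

Work in coordinates with Y = (0, 0), Q = (1, 0), A = (0, 1), C = (5, -2).
1. J is where the line through C parallel to AQ meets line YA ⇒ J = (0, 3)
2. R lies on line JC with JR:RC = 1:3 ⇒ R = (5/4, 7/4)
2·[AJR] = -5/2, 2·[YCR] = 45/4
[AJR]:[YCR] = -5/2:45/4 = -2/9

[AJR]:[YCR] = -2/9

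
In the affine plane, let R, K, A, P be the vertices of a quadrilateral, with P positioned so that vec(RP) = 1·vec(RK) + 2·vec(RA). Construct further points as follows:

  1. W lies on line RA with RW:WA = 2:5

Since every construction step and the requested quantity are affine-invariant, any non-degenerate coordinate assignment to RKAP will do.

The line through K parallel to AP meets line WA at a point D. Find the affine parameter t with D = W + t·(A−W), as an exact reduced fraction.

t = -9/5

Choose coordinates R = (0, 0), K = (1, 0), A = (0, 1), P = (1, 2).
1. W lies on line RA with RW:WA = 2:5 ⇒ W = (0, 2/7)
through K parallel to AP: direction (1, 1); meets WA at D = (0, -1)
D = W + t·(A−W) with t = -9/5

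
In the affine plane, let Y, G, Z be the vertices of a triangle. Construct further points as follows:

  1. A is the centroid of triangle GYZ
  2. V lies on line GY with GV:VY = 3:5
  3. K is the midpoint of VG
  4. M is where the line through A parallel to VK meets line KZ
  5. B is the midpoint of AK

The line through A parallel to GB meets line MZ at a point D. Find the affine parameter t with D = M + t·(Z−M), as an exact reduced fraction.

t = -5/28

Assign Y = (0, 0), G = (1, 0), Z = (0, 1) — the answer is frame-independent, so this choice is without loss of generality.
1. A is the centroid of triangle GYZ ⇒ A = (1/3, 1/3)
2. V lies on line GY with GV:VY = 3:5 ⇒ V = (5/8, 0)
3. K is the midpoint of VG ⇒ K = (13/16, 0)
4. M is where the line through A parallel to VK meets line KZ ⇒ M = (13/24, 1/3)
5. B is the midpoint of AK ⇒ B = (55/96, 1/6)
through A parallel to GB: direction (-41/96, 1/6); meets MZ at D = (143/224, 3/14)
D = M + t·(Z−M) with t = -5/28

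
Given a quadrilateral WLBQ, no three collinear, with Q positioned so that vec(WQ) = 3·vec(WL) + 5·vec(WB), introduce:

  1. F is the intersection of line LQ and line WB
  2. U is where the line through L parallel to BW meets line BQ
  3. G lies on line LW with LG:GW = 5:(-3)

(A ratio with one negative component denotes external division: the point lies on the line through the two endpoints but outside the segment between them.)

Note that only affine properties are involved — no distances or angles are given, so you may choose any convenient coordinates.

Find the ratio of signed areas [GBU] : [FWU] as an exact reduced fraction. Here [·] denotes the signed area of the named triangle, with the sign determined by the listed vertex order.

[GBU]:[FWU] = -2/5

Work in coordinates with W = (0, 0), L = (1, 0), B = (0, 1), Q = (3, 5).
1. F is the intersection of line LQ and line WB ⇒ F = (0, -5/2)
2. U is where the line through L parallel to BW meets line BQ ⇒ U = (1, 7/3)
3. G lies on line LW with LG:GW = 5:(-3) ⇒ G = (-3/2, 0)
2·[GBU] = 1, 2·[FWU] = -5/2
[GBU]:[FWU] = 1:-5/2 = -2/5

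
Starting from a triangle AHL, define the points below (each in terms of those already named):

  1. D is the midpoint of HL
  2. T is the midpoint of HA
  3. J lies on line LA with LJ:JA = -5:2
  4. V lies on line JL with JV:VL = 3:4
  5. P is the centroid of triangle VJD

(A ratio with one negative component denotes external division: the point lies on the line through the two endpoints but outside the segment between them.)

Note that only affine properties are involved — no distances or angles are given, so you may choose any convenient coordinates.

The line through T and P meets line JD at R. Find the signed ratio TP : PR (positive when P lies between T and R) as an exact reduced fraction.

Assign A = (0, 0), H = (1, 0), L = (0, 1) — the answer is frame-independent, so this choice is without loss of generality.
1. D is the midpoint of HL ⇒ D = (1/2, 1/2)
2. T is the midpoint of HA ⇒ T = (1/2, 0)
3. J lies on line LA with LJ:JA = -5:2 ⇒ J = (0, -2/3)
4. V lies on line JL with JV:VL = 3:4 ⇒ V = (0, 1/21)
5. P is the centroid of triangle VJD ⇒ P = (1/6, -5/126)
line TP meets JD at R = (17/62, -5/186)
P = T + t·(R−T) with t = 31/21, so TP:PR = 31/21:-10/21

TP:PR = -31/10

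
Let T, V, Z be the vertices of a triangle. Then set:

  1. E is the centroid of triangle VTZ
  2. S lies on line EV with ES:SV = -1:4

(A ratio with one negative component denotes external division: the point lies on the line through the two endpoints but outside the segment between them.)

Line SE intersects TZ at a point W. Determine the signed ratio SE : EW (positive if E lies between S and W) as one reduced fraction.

Assign T = (0, 0), V = (1, 0), Z = (0, 1) — the answer is frame-independent, so this choice is without loss of generality.
1. E is the centroid of triangle VTZ ⇒ E = (1/3, 1/3)
2. S lies on line EV with ES:SV = -1:4 ⇒ S = (1/9, 4/9)
line SE meets TZ at W = (0, 1/2)
E = S + t·(W−S) with t = -2, so SE:EW = -2:3

SE:EW = -2/3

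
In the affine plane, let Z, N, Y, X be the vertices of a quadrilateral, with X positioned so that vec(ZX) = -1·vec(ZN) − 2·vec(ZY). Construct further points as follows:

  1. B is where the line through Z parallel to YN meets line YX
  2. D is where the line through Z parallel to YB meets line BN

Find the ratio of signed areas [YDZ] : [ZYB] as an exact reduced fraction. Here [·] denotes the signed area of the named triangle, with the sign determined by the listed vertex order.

[YDZ]:[ZYB] = -1/4

Assign Z = (0, 0), N = (1, 0), Y = (0, 1), X = (-1, -2) — the answer is frame-independent, so this choice is without loss of generality.
1. B is where the line through Z parallel to YN meets line YX ⇒ B = (-1/4, 1/4)
2. D is where the line through Z parallel to YB meets line BN ⇒ D = (1/16, 3/16)
2·[YDZ] = -1/16, 2·[ZYB] = 1/4
[YDZ]:[ZYB] = -1/16:1/4 = -1/4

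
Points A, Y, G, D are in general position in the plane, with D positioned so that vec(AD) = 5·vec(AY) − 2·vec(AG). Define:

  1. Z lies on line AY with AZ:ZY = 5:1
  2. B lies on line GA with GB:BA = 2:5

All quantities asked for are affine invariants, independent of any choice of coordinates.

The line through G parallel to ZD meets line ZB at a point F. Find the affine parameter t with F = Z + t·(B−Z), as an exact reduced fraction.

Choose coordinates A = (0, 0), Y = (1, 0), G = (0, 1), D = (5, -2).
1. Z lies on line AY with AZ:ZY = 5:1 ⇒ Z = (5/6, 0)
2. B lies on line GA with GB:BA = 2:5 ⇒ B = (0, 5/7)
through G parallel to ZD: direction (25/6, -2); meets ZB at F = (-25/33, 15/11)
F = Z + t·(B−Z) with t = 21/11

t = 21/11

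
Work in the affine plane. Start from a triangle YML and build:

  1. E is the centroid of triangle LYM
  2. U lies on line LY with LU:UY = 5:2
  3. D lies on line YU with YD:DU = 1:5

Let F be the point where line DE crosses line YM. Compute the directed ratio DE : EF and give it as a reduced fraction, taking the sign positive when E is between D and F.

Set Y = (0, 0), M = (1, 0), L = (0, 1); any affine frame gives the same invariant.
1. E is the centroid of triangle LYM ⇒ E = (1/3, 1/3)
2. U lies on line LY with LU:UY = 5:2 ⇒ U = (0, 2/7)
3. D lies on line YU with YD:DU = 1:5 ⇒ D = (0, 1/21)
line DE meets YM at F = (-1/18, 0)
E = D + t·(F−D) with t = -6, so DE:EF = -6:7

DE:EF = -6/7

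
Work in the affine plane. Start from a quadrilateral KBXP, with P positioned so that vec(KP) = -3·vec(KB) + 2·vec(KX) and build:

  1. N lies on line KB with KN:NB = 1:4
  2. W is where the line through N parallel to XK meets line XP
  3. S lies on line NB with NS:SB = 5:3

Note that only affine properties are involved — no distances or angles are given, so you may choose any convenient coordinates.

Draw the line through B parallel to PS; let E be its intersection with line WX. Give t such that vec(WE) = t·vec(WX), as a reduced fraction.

Assign K = (0, 0), B = (1, 0), X = (0, 1), P = (-3, 2) — the answer is frame-independent, so this choice is without loss of generality.
1. N lies on line KB with KN:NB = 1:4 ⇒ N = (1/5, 0)
2. W is where the line through N parallel to XK meets line XP ⇒ W = (1/5, 14/15)
3. S lies on line NB with NS:SB = 5:3 ⇒ S = (7/10, 0)
through B parallel to PS: direction (37/10, -2); meets WX at E = (-51/23, 40/23)
E = W + t·(X−W) with t = 278/23

t = 278/23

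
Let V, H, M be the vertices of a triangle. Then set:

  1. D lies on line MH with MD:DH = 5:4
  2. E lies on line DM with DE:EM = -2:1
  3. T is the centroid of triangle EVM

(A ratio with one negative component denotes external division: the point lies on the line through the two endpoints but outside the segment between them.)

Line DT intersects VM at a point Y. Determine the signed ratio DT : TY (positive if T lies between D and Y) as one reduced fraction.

Set V = (0, 0), H = (1, 0), M = (0, 1); any affine frame gives the same invariant.
1. D lies on line MH with MD:DH = 5:4 ⇒ D = (5/9, 4/9)
2. E lies on line DM with DE:EM = -2:1 ⇒ E = (-5/9, 14/9)
3. T is the centroid of triangle EVM ⇒ T = (-5/27, 23/27)
line DT meets VM at Y = (0, 3/4)
T = D + t·(Y−D) with t = 4/3, so DT:TY = 4/3:-1/3

DT:TY = -4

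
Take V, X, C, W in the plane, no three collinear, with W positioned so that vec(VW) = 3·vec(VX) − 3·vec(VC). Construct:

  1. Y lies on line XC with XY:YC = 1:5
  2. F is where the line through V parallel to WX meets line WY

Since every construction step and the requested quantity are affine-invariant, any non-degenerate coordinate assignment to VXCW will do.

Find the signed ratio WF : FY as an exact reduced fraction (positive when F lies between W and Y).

Set V = (0, 0), X = (1, 0), C = (0, 1), W = (3, -3); any affine frame gives the same invariant.
1. Y lies on line XC with XY:YC = 1:5 ⇒ Y = (5/6, 1/6)
2. F is where the line through V parallel to WX meets line WY ⇒ F = (-36, 54)
F = W + t·(Y−W) with t = 18, so WF:FY = t:(1−t) = 18:-17

WF:FY = -18/17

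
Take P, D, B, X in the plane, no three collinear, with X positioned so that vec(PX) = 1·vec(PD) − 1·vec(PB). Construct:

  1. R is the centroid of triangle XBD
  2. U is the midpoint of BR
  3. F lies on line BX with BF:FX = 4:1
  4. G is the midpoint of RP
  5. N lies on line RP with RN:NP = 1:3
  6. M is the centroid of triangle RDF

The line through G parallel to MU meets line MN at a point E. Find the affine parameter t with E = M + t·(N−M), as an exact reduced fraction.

t = 44/23

Choose coordinates P = (0, 0), D = (1, 0), B = (0, 1), X = (1, -1).
1. R is the centroid of triangle XBD ⇒ R = (2/3, 0)
2. U is the midpoint of BR ⇒ U = (1/3, 1/2)
3. F lies on line BX with BF:FX = 4:1 ⇒ F = (4/5, -3/5)
4. G is the midpoint of RP ⇒ G = (1/3, 0)
5. N lies on line RP with RN:NP = 1:3 ⇒ N = (1/2, 0)
6. M is the centroid of triangle RDF ⇒ M = (37/45, -1/5)
through G parallel to MU: direction (-22/45, 7/10); meets MN at E = (71/345, 21/115)
E = M + t·(N−M) with t = 44/23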